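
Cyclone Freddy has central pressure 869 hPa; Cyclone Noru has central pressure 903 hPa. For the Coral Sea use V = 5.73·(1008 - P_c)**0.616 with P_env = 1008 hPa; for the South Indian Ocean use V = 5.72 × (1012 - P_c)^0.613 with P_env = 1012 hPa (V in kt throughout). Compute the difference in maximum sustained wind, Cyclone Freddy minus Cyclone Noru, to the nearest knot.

18 kt

Cyclone Freddy: ΔP = 139; V ≈ 5.73 × 139^0.616 ≈ 119.74 kt.
Cyclone Noru: ΔP = 109; V ≈ 5.72 × 109^0.613 ≈ 101.47 kt.
Difference ≈ 119.74 − 101.47 = 18.27 → 18 kt.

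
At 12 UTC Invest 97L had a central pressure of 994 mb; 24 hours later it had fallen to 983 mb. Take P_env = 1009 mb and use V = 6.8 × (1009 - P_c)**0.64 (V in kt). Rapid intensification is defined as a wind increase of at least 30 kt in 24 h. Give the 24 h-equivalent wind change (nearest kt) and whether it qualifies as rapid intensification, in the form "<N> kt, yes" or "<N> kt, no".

V₁: ΔP = 15, V ≈ 6.8 × 15^0.64 ≈ 38.48 kt.
V₂: ΔP = 26, V ≈ 6.8 × 26^0.64 ≈ 54.71 kt.
ΔV over 24 h = 16.23 kt → 24 h equivalent = 16.23 × 24/24 ≈ 16.23 kt.
16 kt < 30 kt ⇒ not rapid intensification.

16 kt, no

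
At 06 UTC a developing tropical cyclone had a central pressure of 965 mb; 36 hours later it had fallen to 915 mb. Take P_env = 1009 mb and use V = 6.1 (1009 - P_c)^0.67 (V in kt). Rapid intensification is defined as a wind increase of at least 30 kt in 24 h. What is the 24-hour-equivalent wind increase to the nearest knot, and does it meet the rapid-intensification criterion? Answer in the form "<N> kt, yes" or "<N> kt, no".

V₁: ΔP = 44, V ≈ 6.1 × 44^0.67 ≈ 76.99 kt.
V₂: ΔP = 94, V ≈ 6.1 × 94^0.67 ≈ 128.03 kt.
ΔV over 36 h = 51.04 kt → 24 h equivalent = 51.04 × 24/36 ≈ 34.03 kt.
34 kt ≥ 30 kt ⇒ rapid intensification.

34 kt, yes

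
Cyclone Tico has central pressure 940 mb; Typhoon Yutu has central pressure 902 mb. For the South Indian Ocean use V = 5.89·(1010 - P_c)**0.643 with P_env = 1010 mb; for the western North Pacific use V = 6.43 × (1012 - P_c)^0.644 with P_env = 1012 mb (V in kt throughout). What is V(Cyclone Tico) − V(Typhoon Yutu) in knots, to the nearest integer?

-42 kt

Cyclone Tico: ΔP = 70; V ≈ 5.89 × 70^0.643 ≈ 90.47 kt.
Typhoon Yutu: ΔP = 110; V ≈ 6.43 × 110^0.644 ≈ 132.70 kt.
Difference ≈ 90.47 − 132.70 = -42.23 → -42 kt.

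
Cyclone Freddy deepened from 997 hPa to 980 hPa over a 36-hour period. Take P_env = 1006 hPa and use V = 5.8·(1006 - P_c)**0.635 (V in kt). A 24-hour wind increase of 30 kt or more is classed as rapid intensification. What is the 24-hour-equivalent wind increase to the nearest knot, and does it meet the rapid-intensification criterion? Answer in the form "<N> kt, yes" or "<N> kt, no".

V₁: ΔP = 9, V ≈ 5.8 × 9^0.635 ≈ 23.41 kt.
V₂: ΔP = 26, V ≈ 5.8 × 26^0.635 ≈ 45.91 kt.
ΔV over 36 h = 22.50 kt → 24 h equivalent = 22.50 × 24/36 ≈ 15.00 kt.
15 kt < 30 kt ⇒ not rapid intensification.

15 kt, no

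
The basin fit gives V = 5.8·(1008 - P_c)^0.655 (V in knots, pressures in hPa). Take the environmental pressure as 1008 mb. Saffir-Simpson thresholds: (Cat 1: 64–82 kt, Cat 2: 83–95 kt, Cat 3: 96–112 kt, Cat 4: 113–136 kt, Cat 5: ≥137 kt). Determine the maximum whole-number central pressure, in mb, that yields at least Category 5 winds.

883 mb

Category 5 begins at V = 137 kt.
Required ΔP = (137/5.8)^(1/0.655) = 23.621^1.527 ≈ 124.92 mb.
P_c ≤ 1008 − 124.92 = 883.08, so the highest integer P_c is 883 mb.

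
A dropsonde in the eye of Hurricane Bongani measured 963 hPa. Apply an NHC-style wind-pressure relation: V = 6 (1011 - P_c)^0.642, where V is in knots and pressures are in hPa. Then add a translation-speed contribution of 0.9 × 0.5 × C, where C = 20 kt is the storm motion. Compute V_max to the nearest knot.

81 kt

ΔP = 1011 − 963 = 48 hPa.
48^0.642 ≈ 12.005.
V ≈ 6 × 12.005 ≈ 72.0 kt.
Translation term: 0.9 × 0.5 × 20 = 9 kt.
Corrected V ≈ 81 kt → 81 kt.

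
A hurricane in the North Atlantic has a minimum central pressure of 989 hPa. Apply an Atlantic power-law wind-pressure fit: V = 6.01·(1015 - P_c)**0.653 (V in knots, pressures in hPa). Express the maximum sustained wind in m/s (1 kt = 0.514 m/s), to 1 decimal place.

25.9 m/s

ΔP = 1015 − 989 = 26 hPa.
V ≈ 6.01 × 26^0.653 = 6.01 × 8.394 ≈ 50.449 kt.
50.449 × 0.514 ≈ 25.93 m/s → 25.9 m/s.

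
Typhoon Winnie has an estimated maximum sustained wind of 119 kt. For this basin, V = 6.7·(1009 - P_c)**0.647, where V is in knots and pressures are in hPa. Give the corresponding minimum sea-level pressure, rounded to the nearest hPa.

ΔP = (V / 6.7)^(1/0.647) = (119/6.7)^1.546.
119/6.7 = 17.761; 17.761^1.546 ≈ 85.34 hPa.
P_c = 1009 − 85.34 = 923.66 ≈ 924 hPa.

924 hPa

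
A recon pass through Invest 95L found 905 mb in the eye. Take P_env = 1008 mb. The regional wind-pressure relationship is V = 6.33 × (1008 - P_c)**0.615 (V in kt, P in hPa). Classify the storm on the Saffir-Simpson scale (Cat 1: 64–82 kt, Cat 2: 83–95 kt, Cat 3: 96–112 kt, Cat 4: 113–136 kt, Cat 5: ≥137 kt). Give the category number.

3

ΔP = 1008 − 905 = 103 mb.
V ≈ 6.33 × 103^0.615 = 6.33 × 17.29 ≈ 109 kt.
109 kt falls in the Category 3 band.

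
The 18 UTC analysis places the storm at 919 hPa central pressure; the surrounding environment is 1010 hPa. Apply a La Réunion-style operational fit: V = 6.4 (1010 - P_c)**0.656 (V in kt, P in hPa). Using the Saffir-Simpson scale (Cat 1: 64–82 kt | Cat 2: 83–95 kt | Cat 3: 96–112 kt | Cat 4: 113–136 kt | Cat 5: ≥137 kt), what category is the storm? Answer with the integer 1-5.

4

ΔP = 1010 − 919 = 91 hPa.
V ≈ 6.4 × 91^0.656 = 6.4 × 19.28 ≈ 123 kt.
123 kt falls in the Category 4 band.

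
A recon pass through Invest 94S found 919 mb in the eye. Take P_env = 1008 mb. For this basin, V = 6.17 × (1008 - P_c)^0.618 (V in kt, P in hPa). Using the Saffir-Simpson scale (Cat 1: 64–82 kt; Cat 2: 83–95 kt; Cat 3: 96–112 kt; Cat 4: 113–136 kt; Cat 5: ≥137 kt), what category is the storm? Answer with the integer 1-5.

ΔP = 1008 − 919 = 89 mb.
V ≈ 6.17 × 89^0.618 = 6.17 × 16.02 ≈ 99 kt.
99 kt falls in the Category 3 band.

3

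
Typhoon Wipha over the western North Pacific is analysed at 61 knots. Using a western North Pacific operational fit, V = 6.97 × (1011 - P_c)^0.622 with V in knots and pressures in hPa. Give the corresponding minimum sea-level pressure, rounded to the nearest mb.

ΔP = (V / 6.97)^(1/0.622) = (61/6.97)^1.608.
61/6.97 = 8.752; 8.752^1.608 ≈ 32.71 mb.
P_c = 1011 − 32.71 = 978.29 ≈ 978 mb.

978 mb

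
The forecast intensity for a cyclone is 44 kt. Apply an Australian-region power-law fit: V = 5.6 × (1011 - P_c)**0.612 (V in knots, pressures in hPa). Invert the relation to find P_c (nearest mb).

ΔP = (V / 5.6)^(1/0.612) = (44/5.6)^1.634.
44/5.6 = 7.857; 7.857^1.634 ≈ 29.03 mb.
P_c = 1011 − 29.03 = 981.97 ≈ 982 mb.

982 mb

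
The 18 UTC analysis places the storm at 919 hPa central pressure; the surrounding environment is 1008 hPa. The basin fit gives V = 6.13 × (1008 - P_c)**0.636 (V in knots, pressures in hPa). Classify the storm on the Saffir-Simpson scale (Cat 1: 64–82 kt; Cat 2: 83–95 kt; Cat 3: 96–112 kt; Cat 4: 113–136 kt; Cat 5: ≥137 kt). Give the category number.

3

ΔP = 1008 − 919 = 89 hPa.
V ≈ 6.13 × 89^0.636 = 6.13 × 17.37 ≈ 106 kt.
106 kt falls in the Category 3 band.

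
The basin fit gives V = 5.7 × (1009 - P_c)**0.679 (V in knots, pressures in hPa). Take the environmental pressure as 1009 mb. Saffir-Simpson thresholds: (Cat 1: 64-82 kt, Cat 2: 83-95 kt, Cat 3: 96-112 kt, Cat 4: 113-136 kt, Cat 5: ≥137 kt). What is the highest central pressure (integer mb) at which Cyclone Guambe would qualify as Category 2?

Category 2 begins at V = 83 kt.
Required ΔP = (83/5.7)^(1/0.679) = 14.561^1.473 ≈ 51.65 mb.
P_c ≤ 1009 − 51.65 = 957.35, so the highest integer P_c is 957 mb.

957 mb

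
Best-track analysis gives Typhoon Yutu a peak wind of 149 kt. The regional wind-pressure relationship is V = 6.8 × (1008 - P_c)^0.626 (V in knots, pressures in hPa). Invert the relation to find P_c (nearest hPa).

869 hPa

ΔP = (V / 6.8)^(1/0.626) = (149/6.8)^1.597.
149/6.8 = 21.912; 21.912^1.597 ≈ 138.57 hPa.
P_c = 1008 − 138.57 = 869.43 ≈ 869 hPa.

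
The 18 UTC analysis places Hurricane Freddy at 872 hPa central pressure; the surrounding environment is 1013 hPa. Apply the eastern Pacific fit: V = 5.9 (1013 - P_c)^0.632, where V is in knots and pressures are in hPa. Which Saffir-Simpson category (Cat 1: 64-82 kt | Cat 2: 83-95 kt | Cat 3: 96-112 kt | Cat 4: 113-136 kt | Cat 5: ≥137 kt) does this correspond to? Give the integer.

ΔP = 1013 − 872 = 141 hPa.
V ≈ 5.9 × 141^0.632 = 5.9 × 22.82 ≈ 135 kt.
135 kt falls in the Category 4 band.

4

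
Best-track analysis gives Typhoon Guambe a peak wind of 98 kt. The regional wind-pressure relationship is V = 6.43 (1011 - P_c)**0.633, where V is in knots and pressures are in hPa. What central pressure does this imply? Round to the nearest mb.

937 mb

ΔP = (V / 6.43)^(1/0.633) = (98/6.43)^1.580.
98/6.43 = 15.241; 15.241^1.580 ≈ 73.94 mb.
P_c = 1011 − 73.94 = 937.06 ≈ 937 mb.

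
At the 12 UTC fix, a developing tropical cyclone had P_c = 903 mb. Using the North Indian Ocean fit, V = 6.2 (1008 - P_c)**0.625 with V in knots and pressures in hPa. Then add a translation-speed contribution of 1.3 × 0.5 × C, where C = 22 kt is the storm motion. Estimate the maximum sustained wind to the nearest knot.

ΔP = 1008 − 903 = 105 mb.
105^0.625 ≈ 18.333.
V ≈ 6.2 × 18.333 ≈ 113.7 kt.
Translation term: 1.3 × 0.5 × 22 = 14.3 kt.
Corrected V ≈ 128 kt → 128 kt.

128 kt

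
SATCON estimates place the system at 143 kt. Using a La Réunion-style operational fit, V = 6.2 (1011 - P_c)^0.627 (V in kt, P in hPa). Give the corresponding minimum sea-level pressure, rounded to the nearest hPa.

ΔP = (V / 6.2)^(1/0.627) = (143/6.2)^1.595.
143/6.2 = 23.065; 23.065^1.595 ≈ 149.20 hPa.
P_c = 1011 − 149.20 = 861.80 ≈ 862 hPa.

862 hPa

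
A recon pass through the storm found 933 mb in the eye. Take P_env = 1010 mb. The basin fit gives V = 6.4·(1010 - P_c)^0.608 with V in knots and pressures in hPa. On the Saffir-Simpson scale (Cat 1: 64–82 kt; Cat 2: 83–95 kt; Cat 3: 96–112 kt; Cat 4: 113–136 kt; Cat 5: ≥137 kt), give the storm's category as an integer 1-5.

ΔP = 1010 − 933 = 77 mb.
V ≈ 6.4 × 77^0.608 = 6.4 × 14.03 ≈ 90 kt.
90 kt falls in the Category 2 band.

2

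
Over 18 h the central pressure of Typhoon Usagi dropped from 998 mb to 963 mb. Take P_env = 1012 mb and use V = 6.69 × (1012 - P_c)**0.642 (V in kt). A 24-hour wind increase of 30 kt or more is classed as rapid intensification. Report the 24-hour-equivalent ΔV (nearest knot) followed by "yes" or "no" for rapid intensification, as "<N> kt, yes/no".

V₁: ΔP = 14, V ≈ 6.69 × 14^0.642 ≈ 36.41 kt.
V₂: ΔP = 49, V ≈ 6.69 × 49^0.642 ≈ 81.38 kt.
ΔV over 18 h = 44.97 kt → 24 h equivalent = 44.97 × 24/18 ≈ 59.96 kt.
60 kt ≥ 30 kt ⇒ rapid intensification.

60 kt, yes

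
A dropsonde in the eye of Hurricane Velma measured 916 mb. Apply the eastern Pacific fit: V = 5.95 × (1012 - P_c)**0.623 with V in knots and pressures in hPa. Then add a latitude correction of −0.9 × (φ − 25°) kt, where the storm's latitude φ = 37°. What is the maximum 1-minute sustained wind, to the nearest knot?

91 kt

ΔP = 1012 − 916 = 96 mb.
96^0.623 ≈ 17.177.
V ≈ 5.95 × 17.177 ≈ 102.2 kt.
Latitude correction: −0.9 × (37 − 25) = -10.8 kt.
Corrected V ≈ 91.4 kt → 91 kt.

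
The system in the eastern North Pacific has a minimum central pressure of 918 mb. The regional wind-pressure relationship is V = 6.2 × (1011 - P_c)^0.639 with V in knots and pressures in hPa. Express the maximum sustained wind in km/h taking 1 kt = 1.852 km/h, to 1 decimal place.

207.9 km/h

ΔP = 1011 − 918 = 93 mb.
V ≈ 6.2 × 93^0.639 = 6.2 × 18.108 ≈ 112.267 kt.
112.267 × 1.852 ≈ 207.92 km/h → 207.9 km/h.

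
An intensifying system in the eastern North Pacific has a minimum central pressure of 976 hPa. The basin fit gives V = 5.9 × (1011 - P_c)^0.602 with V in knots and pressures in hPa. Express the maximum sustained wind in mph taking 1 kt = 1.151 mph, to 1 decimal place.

ΔP = 1011 − 976 = 35 hPa.
V ≈ 5.9 × 35^0.602 = 5.9 × 8.502 ≈ 50.163 kt.
50.163 × 1.151 ≈ 57.74 mph → 57.7 mph.

57.7 mph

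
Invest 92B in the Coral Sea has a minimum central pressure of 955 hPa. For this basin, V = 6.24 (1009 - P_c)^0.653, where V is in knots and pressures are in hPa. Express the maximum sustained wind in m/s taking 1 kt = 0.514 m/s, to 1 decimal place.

43.4 m/s

ΔP = 1009 − 955 = 54 hPa.
V ≈ 6.24 × 54^0.653 = 6.24 × 13.529 ≈ 84.419 kt.
84.419 × 0.514 ≈ 43.39 m/s → 43.4 m/s.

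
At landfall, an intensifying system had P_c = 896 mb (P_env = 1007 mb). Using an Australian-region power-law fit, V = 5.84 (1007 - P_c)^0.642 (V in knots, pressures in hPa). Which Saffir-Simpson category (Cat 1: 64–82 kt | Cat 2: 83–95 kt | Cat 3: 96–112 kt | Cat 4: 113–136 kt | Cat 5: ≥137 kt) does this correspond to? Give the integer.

4

ΔP = 1007 − 896 = 111 mb.
V ≈ 5.84 × 111^0.642 = 5.84 × 20.56 ≈ 120 kt.
120 kt falls in the Category 4 band.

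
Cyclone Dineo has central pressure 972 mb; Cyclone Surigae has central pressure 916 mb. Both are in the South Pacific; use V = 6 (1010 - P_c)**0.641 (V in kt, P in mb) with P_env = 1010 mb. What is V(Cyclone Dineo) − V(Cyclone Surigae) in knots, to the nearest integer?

-49 kt

Cyclone Dineo: ΔP = 38; V ≈ 6 × 38^0.641 ≈ 61.77 kt.
Cyclone Surigae: ΔP = 94; V ≈ 6 × 94^0.641 ≈ 110.39 kt.
Difference ≈ 61.77 − 110.39 = -48.62 → -49 kt.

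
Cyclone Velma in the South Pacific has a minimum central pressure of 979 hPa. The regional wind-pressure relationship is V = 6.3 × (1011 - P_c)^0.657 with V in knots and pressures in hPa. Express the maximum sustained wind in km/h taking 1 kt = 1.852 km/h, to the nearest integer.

ΔP = 1011 − 979 = 32 hPa.
V ≈ 6.3 × 32^0.657 = 6.3 × 9.747 ≈ 61.408 kt.
61.408 × 1.852 ≈ 113.73 km/h → 114 km/h.

114 km/h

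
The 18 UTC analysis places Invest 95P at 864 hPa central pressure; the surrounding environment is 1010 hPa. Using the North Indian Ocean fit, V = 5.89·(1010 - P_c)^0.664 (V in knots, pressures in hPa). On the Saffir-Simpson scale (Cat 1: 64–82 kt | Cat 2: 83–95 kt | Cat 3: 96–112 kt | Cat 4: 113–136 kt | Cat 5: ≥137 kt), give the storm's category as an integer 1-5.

ΔP = 1010 − 864 = 146 hPa.
V ≈ 5.89 × 146^0.664 = 5.89 × 27.36 ≈ 161 kt.
161 kt falls in the Category 5 band.

5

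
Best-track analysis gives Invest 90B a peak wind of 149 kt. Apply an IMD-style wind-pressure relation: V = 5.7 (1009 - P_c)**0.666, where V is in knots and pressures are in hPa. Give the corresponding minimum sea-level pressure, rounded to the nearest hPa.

ΔP = (V / 5.7)^(1/0.666) = (149/5.7)^1.502.
149/5.7 = 26.140; 26.140^1.502 ≈ 134.31 hPa.
P_c = 1009 − 134.31 = 874.69 ≈ 875 hPa.

875 hPa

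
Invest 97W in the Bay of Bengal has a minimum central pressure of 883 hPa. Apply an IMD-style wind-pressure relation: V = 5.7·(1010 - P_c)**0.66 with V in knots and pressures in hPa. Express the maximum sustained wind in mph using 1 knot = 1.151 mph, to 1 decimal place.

160.5 mph

ΔP = 1010 − 883 = 127 hPa.
V ≈ 5.7 × 127^0.66 = 5.7 × 24.463 ≈ 139.439 kt.
139.439 × 1.151 ≈ 160.49 mph → 160.5 mph.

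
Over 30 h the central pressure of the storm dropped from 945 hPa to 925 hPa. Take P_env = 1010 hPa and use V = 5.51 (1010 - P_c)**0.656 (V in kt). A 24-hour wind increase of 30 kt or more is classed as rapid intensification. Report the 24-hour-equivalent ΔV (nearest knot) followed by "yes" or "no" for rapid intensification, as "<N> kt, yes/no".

V₁: ΔP = 65, V ≈ 5.51 × 65^0.656 ≈ 85.20 kt.
V₂: ΔP = 85, V ≈ 5.51 × 85^0.656 ≈ 101.59 kt.
ΔV over 30 h = 16.39 kt → 24 h equivalent = 16.39 × 24/30 ≈ 13.11 kt.
13 kt < 30 kt ⇒ not rapid intensification.

13 kt, no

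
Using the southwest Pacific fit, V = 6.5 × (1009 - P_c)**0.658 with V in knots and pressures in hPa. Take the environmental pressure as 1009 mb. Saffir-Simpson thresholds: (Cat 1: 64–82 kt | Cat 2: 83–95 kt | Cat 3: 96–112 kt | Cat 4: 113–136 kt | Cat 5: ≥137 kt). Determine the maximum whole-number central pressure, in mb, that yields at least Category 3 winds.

Category 3 begins at V = 96 kt.
Required ΔP = (96/6.5)^(1/0.658) = 14.769^1.520 ≈ 59.86 mb.
P_c ≤ 1009 − 59.86 = 949.14, so the highest integer P_c is 949 mb.

949 mb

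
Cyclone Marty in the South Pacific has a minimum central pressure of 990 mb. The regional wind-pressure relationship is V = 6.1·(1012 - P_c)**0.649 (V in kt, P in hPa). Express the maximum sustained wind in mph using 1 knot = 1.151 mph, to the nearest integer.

ΔP = 1012 − 990 = 22 mb.
V ≈ 6.1 × 22^0.649 = 6.1 × 7.434 ≈ 45.348 kt.
45.348 × 1.151 ≈ 52.20 mph → 52 mph.

52 mph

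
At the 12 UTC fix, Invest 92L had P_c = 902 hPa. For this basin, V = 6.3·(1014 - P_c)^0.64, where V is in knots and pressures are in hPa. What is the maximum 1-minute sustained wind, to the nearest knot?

ΔP = 1014 − 902 = 112 hPa.
112^0.64 ≈ 20.488.
V ≈ 6.3 × 20.488 ≈ 129.1 kt.

129 kt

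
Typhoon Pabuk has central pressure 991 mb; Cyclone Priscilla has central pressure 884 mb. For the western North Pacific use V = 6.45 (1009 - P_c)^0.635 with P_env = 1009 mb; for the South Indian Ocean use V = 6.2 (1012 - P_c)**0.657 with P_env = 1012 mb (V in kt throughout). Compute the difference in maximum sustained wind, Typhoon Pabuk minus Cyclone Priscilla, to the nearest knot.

-110 kt

Typhoon Pabuk: ΔP = 18; V ≈ 6.45 × 18^0.635 ≈ 40.43 kt.
Cyclone Priscilla: ΔP = 128; V ≈ 6.2 × 128^0.657 ≈ 150.25 kt.
Difference ≈ 40.43 − 150.25 = -109.82 → -110 kt.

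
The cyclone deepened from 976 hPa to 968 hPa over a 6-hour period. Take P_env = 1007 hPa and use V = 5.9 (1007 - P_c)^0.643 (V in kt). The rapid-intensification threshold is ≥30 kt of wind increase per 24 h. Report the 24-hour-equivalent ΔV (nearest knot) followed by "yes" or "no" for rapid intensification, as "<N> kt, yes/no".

34 kt, yes

V₁: ΔP = 31, V ≈ 5.9 × 31^0.643 ≈ 53.68 kt.
V₂: ΔP = 39, V ≈ 5.9 × 39^0.643 ≈ 62.22 kt.
ΔV over 6 h = 8.54 kt → 24 h equivalent = 8.54 × 24/6 ≈ 34.16 kt.
34 kt ≥ 30 kt ⇒ rapid intensification.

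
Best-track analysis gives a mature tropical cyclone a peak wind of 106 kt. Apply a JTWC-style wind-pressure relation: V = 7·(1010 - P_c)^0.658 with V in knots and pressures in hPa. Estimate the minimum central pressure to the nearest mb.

948 mb

ΔP = (V / 7)^(1/0.658) = (106/7)^1.520.
106/7 = 15.143; 15.143^1.520 ≈ 62.18 mb.
P_c = 1010 − 62.18 = 947.82 ≈ 948 mb.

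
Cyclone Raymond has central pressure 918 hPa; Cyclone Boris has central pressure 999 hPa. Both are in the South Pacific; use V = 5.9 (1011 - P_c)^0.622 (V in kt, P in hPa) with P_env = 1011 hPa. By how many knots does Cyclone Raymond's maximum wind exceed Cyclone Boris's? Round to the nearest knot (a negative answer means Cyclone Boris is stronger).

Cyclone Raymond: ΔP = 93; V ≈ 5.9 × 93^0.622 ≈ 98.91 kt.
Cyclone Boris: ΔP = 12; V ≈ 5.9 × 12^0.622 ≈ 27.68 kt.
Difference ≈ 98.91 − 27.68 = 71.23 → 71 kt.

71 kt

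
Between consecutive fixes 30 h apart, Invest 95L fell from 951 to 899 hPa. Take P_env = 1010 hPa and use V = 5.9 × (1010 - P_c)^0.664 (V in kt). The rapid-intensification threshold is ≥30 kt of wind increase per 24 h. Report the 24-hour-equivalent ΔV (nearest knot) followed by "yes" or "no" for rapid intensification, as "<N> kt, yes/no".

V₁: ΔP = 59, V ≈ 5.9 × 59^0.664 ≈ 88.45 kt.
V₂: ΔP = 111, V ≈ 5.9 × 111^0.664 ≈ 134.57 kt.
ΔV over 30 h = 46.12 kt → 24 h equivalent = 46.12 × 24/30 ≈ 36.90 kt.
37 kt ≥ 30 kt ⇒ rapid intensification.

37 kt, yes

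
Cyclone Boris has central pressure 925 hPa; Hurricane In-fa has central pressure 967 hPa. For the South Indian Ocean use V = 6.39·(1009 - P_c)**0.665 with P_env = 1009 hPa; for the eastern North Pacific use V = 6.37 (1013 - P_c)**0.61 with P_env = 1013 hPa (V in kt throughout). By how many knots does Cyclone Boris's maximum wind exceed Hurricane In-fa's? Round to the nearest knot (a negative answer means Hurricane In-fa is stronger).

Cyclone Boris: ΔP = 84; V ≈ 6.39 × 84^0.665 ≈ 121.66 kt.
Hurricane In-fa: ΔP = 46; V ≈ 6.37 × 46^0.61 ≈ 65.83 kt.
Difference ≈ 121.66 − 65.83 = 55.83 → 56 kt.

56 kt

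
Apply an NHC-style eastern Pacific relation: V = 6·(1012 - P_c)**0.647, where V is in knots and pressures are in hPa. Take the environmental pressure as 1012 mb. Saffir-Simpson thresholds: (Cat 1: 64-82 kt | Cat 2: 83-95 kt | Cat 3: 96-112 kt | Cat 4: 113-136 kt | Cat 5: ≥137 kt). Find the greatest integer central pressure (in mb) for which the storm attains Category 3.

Category 3 begins at V = 96 kt.
Required ΔP = (96/6)^(1/0.647) = 16.000^1.546 ≈ 72.62 mb.
P_c ≤ 1012 − 72.62 = 939.38, so the highest integer P_c is 939 mb.

939 mb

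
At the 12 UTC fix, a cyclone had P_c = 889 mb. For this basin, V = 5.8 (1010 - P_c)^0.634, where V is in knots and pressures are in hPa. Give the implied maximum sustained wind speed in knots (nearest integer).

ΔP = 1010 − 889 = 121 mb.
121^0.634 ≈ 20.916.
V ≈ 5.8 × 20.916 ≈ 121.3 kt.

121 kt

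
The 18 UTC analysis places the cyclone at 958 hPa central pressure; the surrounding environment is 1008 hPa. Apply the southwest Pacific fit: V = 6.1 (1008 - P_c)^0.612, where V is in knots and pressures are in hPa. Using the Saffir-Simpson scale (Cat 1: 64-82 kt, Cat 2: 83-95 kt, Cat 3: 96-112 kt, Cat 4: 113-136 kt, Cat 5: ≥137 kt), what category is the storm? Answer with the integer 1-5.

ΔP = 1008 − 958 = 50 hPa.
V ≈ 6.1 × 50^0.612 = 6.1 × 10.96 ≈ 67 kt.
67 kt falls in the Category 1 band.

1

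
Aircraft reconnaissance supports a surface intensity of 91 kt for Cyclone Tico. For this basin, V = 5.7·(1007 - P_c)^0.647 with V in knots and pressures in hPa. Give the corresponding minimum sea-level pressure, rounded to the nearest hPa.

935 hPa

ΔP = (V / 5.7)^(1/0.647) = (91/5.7)^1.546.
91/5.7 = 15.965; 15.965^1.546 ≈ 72.38 hPa.
P_c = 1007 − 72.38 = 934.62 ≈ 935 hPa.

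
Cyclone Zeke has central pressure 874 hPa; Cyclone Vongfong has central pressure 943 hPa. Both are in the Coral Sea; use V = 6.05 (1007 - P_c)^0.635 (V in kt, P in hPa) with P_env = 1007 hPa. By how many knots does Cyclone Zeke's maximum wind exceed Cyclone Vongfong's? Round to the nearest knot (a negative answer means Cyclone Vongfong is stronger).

50 kt

Cyclone Zeke: ΔP = 133; V ≈ 6.05 × 133^0.635 ≈ 135.02 kt.
Cyclone Vongfong: ΔP = 64; V ≈ 6.05 × 64^0.635 ≈ 84.86 kt.
Difference ≈ 135.02 − 84.86 = 50.16 → 50 kt.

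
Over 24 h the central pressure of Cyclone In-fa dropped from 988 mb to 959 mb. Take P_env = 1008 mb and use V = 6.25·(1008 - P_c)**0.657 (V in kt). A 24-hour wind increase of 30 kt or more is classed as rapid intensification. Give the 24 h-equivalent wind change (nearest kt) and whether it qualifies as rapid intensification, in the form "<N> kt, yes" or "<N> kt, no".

V₁: ΔP = 20, V ≈ 6.25 × 20^0.657 ≈ 44.74 kt.
V₂: ΔP = 49, V ≈ 6.25 × 49^0.657 ≈ 80.60 kt.
ΔV over 24 h = 35.86 kt → 24 h equivalent = 35.86 × 24/24 ≈ 35.86 kt.
36 kt ≥ 30 kt ⇒ rapid intensification.

36 kt, yes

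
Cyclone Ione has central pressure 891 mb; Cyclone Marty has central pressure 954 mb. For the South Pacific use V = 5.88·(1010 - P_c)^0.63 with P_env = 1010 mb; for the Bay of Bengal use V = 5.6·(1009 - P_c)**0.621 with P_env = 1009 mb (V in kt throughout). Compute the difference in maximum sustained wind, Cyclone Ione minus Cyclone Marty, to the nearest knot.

52 kt

Cyclone Ione: ΔP = 119; V ≈ 5.88 × 119^0.63 ≈ 119.39 kt.
Cyclone Marty: ΔP = 55; V ≈ 5.6 × 55^0.621 ≈ 67.45 kt.
Difference ≈ 119.39 − 67.45 = 51.94 → 52 kt.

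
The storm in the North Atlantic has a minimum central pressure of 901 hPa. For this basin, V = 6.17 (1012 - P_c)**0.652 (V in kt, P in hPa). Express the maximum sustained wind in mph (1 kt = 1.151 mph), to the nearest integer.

ΔP = 1012 − 901 = 111 hPa.
V ≈ 6.17 × 111^0.652 = 6.17 × 21.555 ≈ 132.995 kt.
132.995 × 1.151 ≈ 153.08 mph → 153 mph.

153 mph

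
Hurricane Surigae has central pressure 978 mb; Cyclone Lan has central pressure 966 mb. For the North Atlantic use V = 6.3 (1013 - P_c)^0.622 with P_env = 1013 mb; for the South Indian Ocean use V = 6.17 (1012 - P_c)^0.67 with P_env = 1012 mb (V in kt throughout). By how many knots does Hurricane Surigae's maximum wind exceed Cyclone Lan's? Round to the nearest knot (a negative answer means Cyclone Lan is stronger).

-23 kt

Hurricane Surigae: ΔP = 35; V ≈ 6.3 × 35^0.622 ≈ 57.51 kt.
Cyclone Lan: ΔP = 46; V ≈ 6.17 × 46^0.67 ≈ 80.23 kt.
Difference ≈ 57.51 − 80.23 = -22.72 → -23 kt.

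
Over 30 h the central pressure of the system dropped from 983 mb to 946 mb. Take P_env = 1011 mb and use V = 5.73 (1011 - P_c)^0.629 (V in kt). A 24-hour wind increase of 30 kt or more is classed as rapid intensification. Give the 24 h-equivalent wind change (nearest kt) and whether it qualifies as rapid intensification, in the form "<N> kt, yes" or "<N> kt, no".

26 kt, no

V₁: ΔP = 28, V ≈ 5.73 × 28^0.629 ≈ 46.60 kt.
V₂: ΔP = 65, V ≈ 5.73 × 65^0.629 ≈ 79.15 kt.
ΔV over 30 h = 32.55 kt → 24 h equivalent = 32.55 × 24/30 ≈ 26.04 kt.
26 kt < 30 kt ⇒ not rapid intensification.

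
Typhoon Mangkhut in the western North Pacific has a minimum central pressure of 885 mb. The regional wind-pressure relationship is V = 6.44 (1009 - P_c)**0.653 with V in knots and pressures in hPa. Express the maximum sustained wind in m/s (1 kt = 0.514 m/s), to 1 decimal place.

ΔP = 1009 − 885 = 124 mb.
V ≈ 6.44 × 124^0.653 = 6.44 × 23.281 ≈ 149.931 kt.
149.931 × 0.514 ≈ 77.06 m/s → 77.1 m/s.

77.1 m/s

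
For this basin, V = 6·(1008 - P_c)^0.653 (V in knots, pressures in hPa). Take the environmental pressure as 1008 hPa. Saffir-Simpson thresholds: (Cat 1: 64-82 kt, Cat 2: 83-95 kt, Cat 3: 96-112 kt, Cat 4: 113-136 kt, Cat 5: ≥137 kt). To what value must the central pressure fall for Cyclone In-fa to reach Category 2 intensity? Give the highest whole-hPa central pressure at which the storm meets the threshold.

952 hPa

Category 2 begins at V = 83 kt.
Required ΔP = (83/6)^(1/0.653) = 13.833^1.531 ≈ 55.87 hPa.
P_c ≤ 1008 − 55.87 = 952.13, so the highest integer P_c is 952 hPa.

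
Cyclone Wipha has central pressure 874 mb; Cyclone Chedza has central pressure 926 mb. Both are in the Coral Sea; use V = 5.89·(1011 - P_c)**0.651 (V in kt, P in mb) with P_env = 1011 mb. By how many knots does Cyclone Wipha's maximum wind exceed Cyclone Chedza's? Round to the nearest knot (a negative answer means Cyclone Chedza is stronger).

Cyclone Wipha: ΔP = 137; V ≈ 5.89 × 137^0.651 ≈ 144.92 kt.
Cyclone Chedza: ΔP = 85; V ≈ 5.89 × 85^0.651 ≈ 106.21 kt.
Difference ≈ 144.92 − 106.21 = 38.71 → 39 kt.

39 kt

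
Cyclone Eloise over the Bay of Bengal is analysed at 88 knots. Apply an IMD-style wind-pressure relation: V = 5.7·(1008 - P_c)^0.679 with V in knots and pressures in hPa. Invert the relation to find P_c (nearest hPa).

ΔP = (V / 5.7)^(1/0.679) = (88/5.7)^1.473.
88/5.7 = 15.439; 15.439^1.473 ≈ 56.30 hPa.
P_c = 1008 − 56.30 = 951.70 ≈ 952 hPa.

952 hPa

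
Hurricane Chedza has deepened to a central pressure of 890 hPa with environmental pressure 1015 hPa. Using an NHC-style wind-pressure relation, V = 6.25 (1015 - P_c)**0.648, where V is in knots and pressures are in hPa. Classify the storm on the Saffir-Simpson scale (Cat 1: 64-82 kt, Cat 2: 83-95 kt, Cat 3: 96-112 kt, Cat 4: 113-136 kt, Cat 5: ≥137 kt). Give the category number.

5

ΔP = 1015 − 890 = 125 hPa.
V ≈ 6.25 × 125^0.648 = 6.25 × 22.85 ≈ 143 kt.
143 kt falls in the Category 5 band.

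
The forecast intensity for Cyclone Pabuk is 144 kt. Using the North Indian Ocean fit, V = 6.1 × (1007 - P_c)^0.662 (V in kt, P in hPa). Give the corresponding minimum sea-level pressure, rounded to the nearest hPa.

888 hPa

ΔP = (V / 6.1)^(1/0.662) = (144/6.1)^1.511.
144/6.1 = 23.607; 23.607^1.511 ≈ 118.60 hPa.
P_c = 1007 − 118.60 = 888.40 ≈ 888 hPa.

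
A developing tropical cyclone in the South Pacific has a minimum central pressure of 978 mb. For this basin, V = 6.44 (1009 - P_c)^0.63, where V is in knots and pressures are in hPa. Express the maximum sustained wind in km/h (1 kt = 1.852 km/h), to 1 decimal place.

ΔP = 1009 − 978 = 31 mb.
V ≈ 6.44 × 31^0.63 = 6.44 × 8.701 ≈ 56.033 kt.
56.033 × 1.852 ≈ 103.77 km/h → 103.8 km/h.

103.8 km/h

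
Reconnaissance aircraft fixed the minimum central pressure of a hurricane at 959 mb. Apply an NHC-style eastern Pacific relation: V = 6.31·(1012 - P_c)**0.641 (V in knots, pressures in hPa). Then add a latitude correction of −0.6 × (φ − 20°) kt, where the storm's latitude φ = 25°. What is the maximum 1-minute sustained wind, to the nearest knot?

ΔP = 1012 − 959 = 53 mb.
53^0.641 ≈ 12.743.
V ≈ 6.31 × 12.743 ≈ 80.4 kt.
Latitude correction: −0.6 × (25 − 20) = -3 kt.
Corrected V ≈ 77.4 kt → 77 kt.

77 kt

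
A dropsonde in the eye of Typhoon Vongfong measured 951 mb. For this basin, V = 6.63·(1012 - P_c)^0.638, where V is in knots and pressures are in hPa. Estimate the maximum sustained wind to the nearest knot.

91 kt

ΔP = 1012 − 951 = 61 mb.
61^0.638 ≈ 13.773.
V ≈ 6.63 × 13.773 ≈ 91.3 kt.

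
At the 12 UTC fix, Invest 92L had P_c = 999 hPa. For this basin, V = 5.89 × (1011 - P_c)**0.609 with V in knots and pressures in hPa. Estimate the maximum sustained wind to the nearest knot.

27 kt

ΔP = 1011 − 999 = 12 hPa.
12^0.609 ≈ 4.542.
V ≈ 5.89 × 4.542 ≈ 26.8 kt.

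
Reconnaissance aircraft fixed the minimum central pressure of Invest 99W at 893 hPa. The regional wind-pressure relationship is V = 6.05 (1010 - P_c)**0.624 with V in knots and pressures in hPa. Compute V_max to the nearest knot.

118 kt

ΔP = 1010 − 893 = 117 hPa.
117^0.624 ≈ 19.523.
V ≈ 6.05 × 19.523 ≈ 118.1 kt.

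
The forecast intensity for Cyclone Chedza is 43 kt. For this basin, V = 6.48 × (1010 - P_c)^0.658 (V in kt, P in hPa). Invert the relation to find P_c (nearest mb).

ΔP = (V / 6.48)^(1/0.658) = (43/6.48)^1.520.
43/6.48 = 6.636; 6.636^1.520 ≈ 17.75 mb.
P_c = 1010 − 17.75 = 992.25 ≈ 992 mb.

992 mb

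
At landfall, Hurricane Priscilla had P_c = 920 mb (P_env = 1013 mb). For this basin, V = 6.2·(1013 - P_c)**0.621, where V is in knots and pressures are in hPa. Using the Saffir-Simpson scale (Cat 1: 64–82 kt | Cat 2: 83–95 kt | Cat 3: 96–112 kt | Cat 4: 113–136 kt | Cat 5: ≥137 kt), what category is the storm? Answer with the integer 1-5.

ΔP = 1013 − 920 = 93 mb.
V ≈ 6.2 × 93^0.621 = 6.2 × 16.69 ≈ 103 kt.
103 kt falls in the Category 3 band.

3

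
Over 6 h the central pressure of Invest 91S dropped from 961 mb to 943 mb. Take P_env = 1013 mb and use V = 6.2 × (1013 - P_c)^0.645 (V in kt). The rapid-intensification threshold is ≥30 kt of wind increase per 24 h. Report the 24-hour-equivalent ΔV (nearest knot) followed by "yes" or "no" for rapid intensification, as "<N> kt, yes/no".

67 kt, yes

V₁: ΔP = 52, V ≈ 6.2 × 52^0.645 ≈ 79.29 kt.
V₂: ΔP = 70, V ≈ 6.2 × 70^0.645 ≈ 96.05 kt.
ΔV over 6 h = 16.76 kt → 24 h equivalent = 16.76 × 24/6 ≈ 67.04 kt.
67 kt ≥ 30 kt ⇒ rapid intensification.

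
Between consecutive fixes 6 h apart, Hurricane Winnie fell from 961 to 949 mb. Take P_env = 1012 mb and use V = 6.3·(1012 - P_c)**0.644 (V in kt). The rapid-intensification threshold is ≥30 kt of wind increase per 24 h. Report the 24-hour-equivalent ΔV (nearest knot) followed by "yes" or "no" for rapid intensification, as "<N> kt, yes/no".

46 kt, yes

V₁: ΔP = 51, V ≈ 6.3 × 51^0.644 ≈ 79.25 kt.
V₂: ΔP = 63, V ≈ 6.3 × 63^0.644 ≈ 90.81 kt.
ΔV over 6 h = 11.56 kt → 24 h equivalent = 11.56 × 24/6 ≈ 46.24 kt.
46 kt ≥ 30 kt ⇒ rapid intensification.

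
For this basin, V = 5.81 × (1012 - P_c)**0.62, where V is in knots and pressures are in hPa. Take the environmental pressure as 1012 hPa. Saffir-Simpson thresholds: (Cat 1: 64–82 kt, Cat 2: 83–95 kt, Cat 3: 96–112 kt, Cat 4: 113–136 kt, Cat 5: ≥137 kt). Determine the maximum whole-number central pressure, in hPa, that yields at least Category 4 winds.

Category 4 begins at V = 113 kt.
Required ΔP = (113/5.81)^(1/0.62) = 19.449^1.613 ≈ 119.92 hPa.
P_c ≤ 1012 − 119.92 = 892.08, so the highest integer P_c is 892 hPa.

892 hPa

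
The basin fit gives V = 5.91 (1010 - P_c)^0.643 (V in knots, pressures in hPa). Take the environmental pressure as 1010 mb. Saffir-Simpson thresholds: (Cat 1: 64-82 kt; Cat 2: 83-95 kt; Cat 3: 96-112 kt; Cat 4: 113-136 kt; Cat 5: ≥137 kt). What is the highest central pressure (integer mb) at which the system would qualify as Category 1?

Category 1 begins at V = 64 kt.
Required ΔP = (64/5.91)^(1/0.643) = 10.829^1.555 ≈ 40.65 mb.
P_c ≤ 1010 − 40.65 = 969.35, so the highest integer P_c is 969 mb.

969 mb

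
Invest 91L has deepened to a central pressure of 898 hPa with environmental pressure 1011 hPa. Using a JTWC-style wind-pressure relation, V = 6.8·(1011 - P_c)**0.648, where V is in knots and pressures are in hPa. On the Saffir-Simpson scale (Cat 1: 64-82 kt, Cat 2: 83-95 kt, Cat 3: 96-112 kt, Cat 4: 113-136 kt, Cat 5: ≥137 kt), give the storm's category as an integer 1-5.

ΔP = 1011 − 898 = 113 hPa.
V ≈ 6.8 × 113^0.648 = 6.8 × 21.40 ≈ 146 kt.
146 kt falls in the Category 5 band.

5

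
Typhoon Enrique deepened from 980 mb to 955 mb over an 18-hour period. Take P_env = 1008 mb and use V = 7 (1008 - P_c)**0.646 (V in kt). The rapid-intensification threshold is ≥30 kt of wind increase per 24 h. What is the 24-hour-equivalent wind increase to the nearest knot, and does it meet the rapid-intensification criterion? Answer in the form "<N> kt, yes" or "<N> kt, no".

V₁: ΔP = 28, V ≈ 7 × 28^0.646 ≈ 60.25 kt.
V₂: ΔP = 53, V ≈ 7 × 53^0.646 ≈ 90.99 kt.
ΔV over 18 h = 30.74 kt → 24 h equivalent = 30.74 × 24/18 ≈ 40.99 kt.
41 kt ≥ 30 kt ⇒ rapid intensification.

41 kt, yes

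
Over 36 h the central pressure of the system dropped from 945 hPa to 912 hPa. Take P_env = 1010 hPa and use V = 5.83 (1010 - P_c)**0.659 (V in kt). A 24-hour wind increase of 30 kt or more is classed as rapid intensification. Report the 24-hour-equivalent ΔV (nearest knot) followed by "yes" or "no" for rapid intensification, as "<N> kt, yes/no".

V₁: ΔP = 65, V ≈ 5.83 × 65^0.659 ≈ 91.28 kt.
V₂: ΔP = 98, V ≈ 5.83 × 98^0.659 ≈ 119.64 kt.
ΔV over 36 h = 28.36 kt → 24 h equivalent = 28.36 × 24/36 ≈ 18.91 kt.
19 kt < 30 kt ⇒ not rapid intensification.

19 kt, no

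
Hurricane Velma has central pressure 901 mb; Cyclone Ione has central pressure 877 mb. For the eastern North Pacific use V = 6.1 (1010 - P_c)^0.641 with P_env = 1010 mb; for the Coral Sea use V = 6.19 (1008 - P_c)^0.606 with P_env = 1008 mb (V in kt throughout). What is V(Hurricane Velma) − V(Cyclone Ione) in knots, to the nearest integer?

Hurricane Velma: ΔP = 109; V ≈ 6.1 × 109^0.641 ≈ 123.40 kt.
Cyclone Ione: ΔP = 131; V ≈ 6.19 × 131^0.606 ≈ 118.78 kt.
Difference ≈ 123.40 − 118.78 = 4.62 → 5 kt.

5 kt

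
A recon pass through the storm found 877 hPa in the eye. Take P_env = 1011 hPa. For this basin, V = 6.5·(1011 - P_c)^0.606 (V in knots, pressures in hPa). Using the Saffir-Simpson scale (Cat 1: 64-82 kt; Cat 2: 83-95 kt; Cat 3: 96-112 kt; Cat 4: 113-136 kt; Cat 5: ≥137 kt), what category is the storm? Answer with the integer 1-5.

4

ΔP = 1011 − 877 = 134 hPa.
V ≈ 6.5 × 134^0.606 = 6.5 × 19.45 ≈ 126 kt.
126 kt falls in the Category 4 band.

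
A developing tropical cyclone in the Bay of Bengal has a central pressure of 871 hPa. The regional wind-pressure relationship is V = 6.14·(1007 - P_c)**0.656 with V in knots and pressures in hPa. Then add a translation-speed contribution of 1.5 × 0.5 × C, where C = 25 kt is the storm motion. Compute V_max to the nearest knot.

173 kt

ΔP = 1007 − 871 = 136 hPa.
136^0.656 ≈ 25.096.
V ≈ 6.14 × 25.096 ≈ 154.1 kt.
Translation term: 1.5 × 0.5 × 25 = 18.75 kt.
Corrected V ≈ 172.85 kt → 173 kt.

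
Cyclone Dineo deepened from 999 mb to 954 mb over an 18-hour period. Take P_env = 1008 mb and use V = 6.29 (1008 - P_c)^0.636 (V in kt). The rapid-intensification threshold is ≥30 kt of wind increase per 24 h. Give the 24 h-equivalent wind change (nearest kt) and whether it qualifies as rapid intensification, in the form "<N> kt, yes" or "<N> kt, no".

72 kt, yes

V₁: ΔP = 9, V ≈ 6.29 × 9^0.636 ≈ 25.44 kt.
V₂: ΔP = 54, V ≈ 6.29 × 54^0.636 ≈ 79.52 kt.
ΔV over 18 h = 54.08 kt → 24 h equivalent = 54.08 × 24/18 ≈ 72.11 kt.
72 kt ≥ 30 kt ⇒ rapid intensification.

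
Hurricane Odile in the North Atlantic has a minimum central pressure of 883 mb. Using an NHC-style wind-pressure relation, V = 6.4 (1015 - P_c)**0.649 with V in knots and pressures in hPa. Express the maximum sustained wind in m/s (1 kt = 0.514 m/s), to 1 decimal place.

78.2 m/s

ΔP = 1015 − 883 = 132 mb.
V ≈ 6.4 × 132^0.649 = 6.4 × 23.782 ≈ 152.206 kt.
152.206 × 0.514 ≈ 78.23 m/s → 78.2 m/s.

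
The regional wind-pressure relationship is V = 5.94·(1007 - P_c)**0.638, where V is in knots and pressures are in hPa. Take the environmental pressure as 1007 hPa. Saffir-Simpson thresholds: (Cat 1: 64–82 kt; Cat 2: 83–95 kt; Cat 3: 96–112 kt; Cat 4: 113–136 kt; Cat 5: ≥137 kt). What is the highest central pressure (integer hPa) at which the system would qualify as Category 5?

870 hPa

Category 5 begins at V = 137 kt.
Required ΔP = (137/5.94)^(1/0.638) = 23.064^1.567 ≈ 136.85 hPa.
P_c ≤ 1007 − 136.85 = 870.15, so the highest integer P_c is 870 hPa.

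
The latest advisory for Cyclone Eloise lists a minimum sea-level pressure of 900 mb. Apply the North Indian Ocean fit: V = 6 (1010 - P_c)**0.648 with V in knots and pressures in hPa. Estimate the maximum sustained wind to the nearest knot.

ΔP = 1010 − 900 = 110 mb.
110^0.648 ≈ 21.029.
V ≈ 6 × 21.029 ≈ 126.2 kt.

126 kt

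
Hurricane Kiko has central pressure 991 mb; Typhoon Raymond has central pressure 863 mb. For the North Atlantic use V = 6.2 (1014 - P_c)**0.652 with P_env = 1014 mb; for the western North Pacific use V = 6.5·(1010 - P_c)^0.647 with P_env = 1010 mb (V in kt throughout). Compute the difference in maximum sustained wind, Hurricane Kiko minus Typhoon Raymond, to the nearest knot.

Hurricane Kiko: ΔP = 23; V ≈ 6.2 × 23^0.652 ≈ 47.89 kt.
Typhoon Raymond: ΔP = 147; V ≈ 6.5 × 147^0.647 ≈ 164.12 kt.
Difference ≈ 47.89 − 164.12 = -116.23 → -116 kt.

-116 kt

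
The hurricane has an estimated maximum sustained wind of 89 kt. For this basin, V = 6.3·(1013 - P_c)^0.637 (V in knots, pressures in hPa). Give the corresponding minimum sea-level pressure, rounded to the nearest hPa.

ΔP = (V / 6.3)^(1/0.637) = (89/6.3)^1.570.
89/6.3 = 14.127; 14.127^1.570 ≈ 63.89 hPa.
P_c = 1013 − 63.89 = 949.11 ≈ 949 hPa.

949 hPa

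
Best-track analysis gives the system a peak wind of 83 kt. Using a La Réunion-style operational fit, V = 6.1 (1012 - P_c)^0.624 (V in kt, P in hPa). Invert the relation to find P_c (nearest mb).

946 mb

ΔP = (V / 6.1)^(1/0.624) = (83/6.1)^1.603.
83/6.1 = 13.607; 13.607^1.603 ≈ 65.60 mb.
P_c = 1012 − 65.60 = 946.40 ≈ 946 mb.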